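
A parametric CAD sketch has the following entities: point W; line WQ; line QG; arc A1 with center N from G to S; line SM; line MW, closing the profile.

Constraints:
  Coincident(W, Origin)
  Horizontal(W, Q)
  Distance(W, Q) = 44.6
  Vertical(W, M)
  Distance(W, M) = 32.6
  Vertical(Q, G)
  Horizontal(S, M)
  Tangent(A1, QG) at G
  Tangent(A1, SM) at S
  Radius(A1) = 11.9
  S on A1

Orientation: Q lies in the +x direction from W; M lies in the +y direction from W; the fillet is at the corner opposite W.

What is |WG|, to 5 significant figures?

49.170

The virtual corner opposite W is at (44.600, 32.600). A1 meets QG tangentially, so NG is at right angles to QG and since A1 is tangent to SM there, NS ⟂ SM, with radius 11.9, so the center N sits 11.9 in from both sides at N = (32.700, 20.700). That places the tangent points at G = (44.600, 20.700) on QG and S = (32.700, 32.600) on SM. Then |WG| = |G − W| = 49.170.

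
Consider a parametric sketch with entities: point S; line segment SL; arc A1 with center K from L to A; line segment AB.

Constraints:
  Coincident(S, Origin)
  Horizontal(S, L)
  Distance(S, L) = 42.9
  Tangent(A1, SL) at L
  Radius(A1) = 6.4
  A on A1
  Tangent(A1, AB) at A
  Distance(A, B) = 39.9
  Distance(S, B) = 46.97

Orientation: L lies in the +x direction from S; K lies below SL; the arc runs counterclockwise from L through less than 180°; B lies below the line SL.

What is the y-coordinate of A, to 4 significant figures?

-4.077

S is at the origin; S and L share the same y with |SL| = 42.9 and L on the +x side, so L = (42.90, 0.000). Tangency of A1 to SL means the radius KL is perpendicular to SL, so K = L + (0, -6.4) = (42.90, -6.400). Since KA ⟂ AB (tangency), |KB| = √(6.4² + 39.9²) = 40.41 regardless of where A sits on A1. So B lies on both circle(S, 46.97) and circle(K, 40.41); the below-SL intersection is B = (22.45, -41.26). A is the foot of the tangent from B: A = (36.94, -4.077).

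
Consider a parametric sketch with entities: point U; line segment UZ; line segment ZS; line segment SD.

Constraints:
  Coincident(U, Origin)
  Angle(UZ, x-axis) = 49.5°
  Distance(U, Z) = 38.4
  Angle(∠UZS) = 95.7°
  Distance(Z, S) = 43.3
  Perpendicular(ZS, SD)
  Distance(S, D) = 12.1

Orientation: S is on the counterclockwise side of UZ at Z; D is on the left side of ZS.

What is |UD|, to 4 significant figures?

53.87

U is at the origin; UZ runs at 49.5° with length 38.4, so Z = 38.4·(cos 49.5°, sin 49.5°) = (24.94, 29.20). ∠UZS = 95.7°, so ZS runs at 49.5° + (180° − 95.7°) = 133.8° from the x-axis; with |ZS| = 43.3, S = Z + 43.3·(cos 133.8°, sin 133.8°) = (-5.031, 60.45). ZS ⟂ SD; with |SD| = 12.1 on the left of ZS, D = S + 12.1·(-0.7218, -0.6921) = (-13.76, 52.08). Then |UD| = |D − U| = 53.87.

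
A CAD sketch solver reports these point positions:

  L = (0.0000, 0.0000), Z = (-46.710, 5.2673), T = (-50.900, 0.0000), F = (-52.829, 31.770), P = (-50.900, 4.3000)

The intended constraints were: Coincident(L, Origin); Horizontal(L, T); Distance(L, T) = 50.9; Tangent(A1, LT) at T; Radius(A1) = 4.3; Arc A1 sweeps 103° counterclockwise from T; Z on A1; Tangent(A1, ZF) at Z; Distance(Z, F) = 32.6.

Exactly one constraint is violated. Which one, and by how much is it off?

Distance(Z, F) = 32.6 — off by 5.40.

L = (0.00, 0.00) ✓; L.y = 0.00, T.y = 0.00 ✓; |LT| = 50.90 ✓; ∠(PT, TL) = 90.00° ✓; |PT| = 4.300 ✓; bearing(P→Z) − bearing(P→T) = 103.0° ✓; |PZ| = 4.300 ✓; ∠(PZ, ZF) = 90.00° ✓; |ZF| = 27.20 ✗.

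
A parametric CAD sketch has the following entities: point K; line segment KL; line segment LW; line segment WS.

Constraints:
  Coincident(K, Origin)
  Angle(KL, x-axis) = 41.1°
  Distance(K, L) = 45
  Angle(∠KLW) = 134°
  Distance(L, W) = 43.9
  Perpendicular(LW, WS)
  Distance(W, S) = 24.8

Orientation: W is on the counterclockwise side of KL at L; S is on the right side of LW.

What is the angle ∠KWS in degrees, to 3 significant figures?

113°

K is at the origin; KL runs at 41.1° with length 45.0, so L = 45.0·(cos 41.1°, sin 41.1°) = (33.9, 29.6). ∠KLW = 134.0°, so LW runs at 41.1° + (180° − 134.0°) = 87.1° from the x-axis; with |LW| = 43.9, W = L + 43.9·(cos 87.1°, sin 87.1°) = (36.1, 73.4). LW is perpendicular to WS; with |WS| = 24.8 on the right of LW, S = W + 24.8·(0.999, -0.0506) = (60.9, 72.2). Then cos ∠KWS = WK·WS / (|WK||WS|), giving 113°.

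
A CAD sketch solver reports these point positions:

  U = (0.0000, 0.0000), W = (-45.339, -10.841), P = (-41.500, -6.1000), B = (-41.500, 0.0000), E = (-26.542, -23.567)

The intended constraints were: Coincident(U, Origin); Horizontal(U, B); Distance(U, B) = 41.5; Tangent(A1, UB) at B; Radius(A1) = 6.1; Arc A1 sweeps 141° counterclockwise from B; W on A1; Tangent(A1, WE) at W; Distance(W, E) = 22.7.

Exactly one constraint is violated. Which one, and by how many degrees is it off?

Tangent(A1, WE) at W — off by 4.90°.

U = (0.00, 0.00) ✓; U.y = 0.00, B.y = 0.00 ✓; |UB| = 41.50 ✓; ∠(PB, BU) = 90.00° ✓; |PB| = 6.100 ✓; bearing(P→W) − bearing(P→B) = 141.0° ✓; |PW| = 6.100 ✓; ∠(PW, WE) = 85.10° ✗; |WE| = 22.70 ✓.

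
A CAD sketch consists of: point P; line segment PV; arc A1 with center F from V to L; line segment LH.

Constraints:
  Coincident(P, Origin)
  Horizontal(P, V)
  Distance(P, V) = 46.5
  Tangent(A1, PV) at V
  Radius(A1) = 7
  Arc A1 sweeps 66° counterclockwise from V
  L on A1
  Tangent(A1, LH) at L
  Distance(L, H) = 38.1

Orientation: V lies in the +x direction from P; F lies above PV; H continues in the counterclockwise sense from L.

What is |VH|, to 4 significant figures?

44.69

P is at the origin; PV is horizontal with |PV| = 46.5 and V on the +x side, so V = (46.50, 0.000). The tangent condition forces FV to be normal to PV, so F = V + (0, 7) = (46.50, 7.000). On A1, V sits at bearing -90° from F; a 66° counterclockwise sweep puts L at bearing -24°, so L = F + 7.0·(cos -24°, sin -24°) = (52.89, 4.153). A1 meets LH tangentially, so FL is at right angles to LH, so LH runs along (−sin -24°, cos -24°); with |LH| = 38.1, H = (68.39, 38.96). Then |VH| = |H − V| = 44.69.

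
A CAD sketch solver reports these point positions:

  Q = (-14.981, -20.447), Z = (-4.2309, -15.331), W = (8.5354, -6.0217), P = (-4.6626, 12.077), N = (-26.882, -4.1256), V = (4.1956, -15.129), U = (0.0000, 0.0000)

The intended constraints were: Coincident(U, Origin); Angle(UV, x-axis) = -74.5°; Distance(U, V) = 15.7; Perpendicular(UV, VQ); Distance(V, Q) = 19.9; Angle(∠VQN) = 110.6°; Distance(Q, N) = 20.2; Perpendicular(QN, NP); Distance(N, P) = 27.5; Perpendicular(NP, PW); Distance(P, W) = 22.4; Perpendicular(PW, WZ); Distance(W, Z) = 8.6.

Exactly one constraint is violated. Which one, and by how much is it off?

Distance(W, Z) = 8.6 — off by 7.20.

U = (0.00, 0.00) ✓; UV at -74.50° ✓; |UV| = 15.70 ✓; ∠(UV, VQ) = 90.00° ✓; |VQ| = 19.90 ✓; ∠VQN = 110.6° ✓; |QN| = 20.20 ✓; ∠(QN, NP) = 90.00° ✓; |NP| = 27.50 ✓; ∠(NP, PW) = 90.00° ✓; |PW| = 22.40 ✓; ∠(PW, WZ) = 90.00° ✓; |WZ| = 15.80 ✗.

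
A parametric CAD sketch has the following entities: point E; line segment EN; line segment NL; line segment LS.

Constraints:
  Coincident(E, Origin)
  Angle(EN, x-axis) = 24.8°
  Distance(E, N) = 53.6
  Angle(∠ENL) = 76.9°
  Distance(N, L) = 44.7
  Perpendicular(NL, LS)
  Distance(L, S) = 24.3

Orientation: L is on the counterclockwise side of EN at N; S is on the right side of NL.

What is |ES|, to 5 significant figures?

83.142

E is at the origin; EN runs at 24.8° with length 53.6, so N = 53.6·(cos 24.8°, sin 24.8°) = (48.657, 22.483). ∠ENL = 76.9°, so NL runs at 24.8° + (180° − 76.9°) = 127.90° from the x-axis; with |NL| = 44.7, L = N + 44.7·(cos 127.90°, sin 127.90°) = (21.198, 57.755). The perpendicularity gives LS at right angles to NL; with |LS| = 24.3 on the right of NL, S = L + 24.3·(0.78908, 0.61429) = (40.373, 72.682). Then |ES| = |S − E| = 83.142.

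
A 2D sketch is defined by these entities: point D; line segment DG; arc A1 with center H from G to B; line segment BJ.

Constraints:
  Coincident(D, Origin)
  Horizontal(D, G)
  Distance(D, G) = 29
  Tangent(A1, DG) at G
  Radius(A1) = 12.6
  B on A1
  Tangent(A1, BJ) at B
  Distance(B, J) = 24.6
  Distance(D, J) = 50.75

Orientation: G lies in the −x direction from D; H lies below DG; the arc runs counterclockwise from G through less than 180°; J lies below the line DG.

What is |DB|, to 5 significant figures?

44.219

Checks: |HB| = 12.60 ✓; ∠(HB, BJ) = 90.00° ✓; |BJ| = 24.60 ✓; |DJ| = 50.75 ✓.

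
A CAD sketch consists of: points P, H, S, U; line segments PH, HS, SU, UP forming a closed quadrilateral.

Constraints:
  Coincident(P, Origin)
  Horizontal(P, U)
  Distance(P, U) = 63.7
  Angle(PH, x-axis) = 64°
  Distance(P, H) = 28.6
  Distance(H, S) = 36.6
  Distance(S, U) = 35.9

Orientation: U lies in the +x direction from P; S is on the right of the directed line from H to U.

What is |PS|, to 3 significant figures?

29.4

P is at the origin; PU is horizontal with |PU| = 63.7 and U in +x, so U = (63.7, 0). PH runs at 64.0° with |PH| = 28.6, so H = (12.5, 25.7). S is determined by |HS| = 36.6 and |SU| = 35.9 together: it lies at the intersection of circle(H, 36.6) and circle(U, 35.9). With |HU| = 57.3, the foot of the radical line on HU is 29.1 from H and the perpendicular offset is √(36.6² − 29.1²) = 22.2. Taking the right-of-HU solution: S = (28.5, -7.21).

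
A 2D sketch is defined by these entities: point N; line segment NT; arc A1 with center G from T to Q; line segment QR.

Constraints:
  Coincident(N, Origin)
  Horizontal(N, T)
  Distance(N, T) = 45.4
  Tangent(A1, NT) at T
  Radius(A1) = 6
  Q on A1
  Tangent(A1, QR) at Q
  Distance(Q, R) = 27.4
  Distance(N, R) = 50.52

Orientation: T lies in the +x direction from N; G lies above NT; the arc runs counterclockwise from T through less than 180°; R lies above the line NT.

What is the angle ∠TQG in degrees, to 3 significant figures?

31.4°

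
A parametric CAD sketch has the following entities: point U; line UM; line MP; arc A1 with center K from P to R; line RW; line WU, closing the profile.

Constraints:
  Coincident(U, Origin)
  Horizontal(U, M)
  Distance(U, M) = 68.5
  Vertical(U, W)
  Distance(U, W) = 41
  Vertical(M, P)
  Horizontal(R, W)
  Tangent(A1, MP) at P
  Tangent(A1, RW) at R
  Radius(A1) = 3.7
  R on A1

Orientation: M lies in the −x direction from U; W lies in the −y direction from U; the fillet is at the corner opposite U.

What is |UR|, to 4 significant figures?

76.68

U is at the origin; UM is horizontal with |UM| = 68.5 and M on the −x side, so M = (-68.50, 0.000). UW is vertical with |UW| = 41.0 and W on the −y side, so W = (0.000, -41.00). The virtual corner opposite U is at (-68.50, -41.00). A1 meets MP tangentially, so KP is at right angles to MP and the tangent condition forces KR to be normal to RW, with radius 3.7, so the center K sits 3.7 in from both sides at K = (-64.80, -37.30). That places the tangent points at P = (-68.50, -37.30) on MP and R = (-64.80, -41.00) on RW. Then |UR| = |R − U| = 76.68.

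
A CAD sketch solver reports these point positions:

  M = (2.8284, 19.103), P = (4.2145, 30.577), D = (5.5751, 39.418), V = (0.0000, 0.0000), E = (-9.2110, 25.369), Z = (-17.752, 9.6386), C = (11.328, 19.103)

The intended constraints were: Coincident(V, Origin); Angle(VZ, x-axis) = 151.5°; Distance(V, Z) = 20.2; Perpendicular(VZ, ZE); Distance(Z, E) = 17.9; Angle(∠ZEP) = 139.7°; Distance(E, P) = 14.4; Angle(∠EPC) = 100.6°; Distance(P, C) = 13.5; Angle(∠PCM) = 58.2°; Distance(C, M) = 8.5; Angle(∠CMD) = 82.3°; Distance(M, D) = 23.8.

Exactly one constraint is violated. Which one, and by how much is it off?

Distance(M, D) = 23.8 — off by 3.30.

V = (0.00, 0.00) ✓; VZ at 151.5° ✓; |VZ| = 20.20 ✓; ∠(VZ, ZE) = 90.00° ✓; |ZE| = 17.90 ✓; ∠ZEP = 139.7° ✓; |EP| = 14.40 ✓; ∠EPC = 100.6° ✓; |PC| = 13.50 ✓; ∠PCM = 58.20° ✓; |CM| = 8.500 ✓; ∠CMD = 82.30° ✓; |MD| = 20.50 ✗.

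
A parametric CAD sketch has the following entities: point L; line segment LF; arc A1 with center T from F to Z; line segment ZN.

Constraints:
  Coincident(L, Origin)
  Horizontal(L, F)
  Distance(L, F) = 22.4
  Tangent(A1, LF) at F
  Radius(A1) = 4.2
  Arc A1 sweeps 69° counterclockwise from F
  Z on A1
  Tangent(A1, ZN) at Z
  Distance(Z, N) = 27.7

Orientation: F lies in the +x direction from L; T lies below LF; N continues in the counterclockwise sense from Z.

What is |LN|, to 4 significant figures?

29.81

L is at the origin; LF is horizontal with |LF| = 22.4 and F on the +x side, so F = (22.40, 0.000). The tangent condition forces TF to be normal to LF, so T = F + (0, -4.2) = (22.40, -4.200). On A1, F sits at bearing 90° from T; a 69° counterclockwise sweep puts Z at bearing 159°, so Z = T + 4.2·(cos 159°, sin 159°) = (18.48, -2.695). A1 meets ZN tangentially, so TZ is at right angles to ZN, so ZN runs along (−sin 159°, cos 159°); with |ZN| = 27.7, N = (8.552, -28.56). Then |LN| = |N − L| = 29.81.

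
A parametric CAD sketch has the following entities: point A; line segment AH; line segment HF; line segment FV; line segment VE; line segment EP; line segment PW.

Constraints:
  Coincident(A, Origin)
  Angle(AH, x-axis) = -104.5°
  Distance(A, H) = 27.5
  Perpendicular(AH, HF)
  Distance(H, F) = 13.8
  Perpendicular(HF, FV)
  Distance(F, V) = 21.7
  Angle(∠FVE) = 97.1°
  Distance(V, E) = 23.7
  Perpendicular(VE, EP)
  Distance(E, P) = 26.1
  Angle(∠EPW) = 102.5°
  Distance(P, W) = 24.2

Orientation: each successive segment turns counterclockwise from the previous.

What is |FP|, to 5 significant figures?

26.774

∠FVE = 97.1° gives VE at 158.40° from the x-axis; with |VE| = 23.7, E = (-10.127, -0.34595). VE is perpendicular to EP, so EP runs at -111.60°; with |EP| = 26.1, P = (-19.736, -24.613). Then |FP| = |P − F| = 26.774.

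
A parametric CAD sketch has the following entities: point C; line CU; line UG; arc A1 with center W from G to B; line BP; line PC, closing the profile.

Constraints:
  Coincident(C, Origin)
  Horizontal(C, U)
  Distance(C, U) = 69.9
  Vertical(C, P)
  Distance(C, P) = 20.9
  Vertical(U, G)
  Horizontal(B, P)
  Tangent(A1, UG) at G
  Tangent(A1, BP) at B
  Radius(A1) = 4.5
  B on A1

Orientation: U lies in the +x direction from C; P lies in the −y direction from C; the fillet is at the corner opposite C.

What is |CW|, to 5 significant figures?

67.425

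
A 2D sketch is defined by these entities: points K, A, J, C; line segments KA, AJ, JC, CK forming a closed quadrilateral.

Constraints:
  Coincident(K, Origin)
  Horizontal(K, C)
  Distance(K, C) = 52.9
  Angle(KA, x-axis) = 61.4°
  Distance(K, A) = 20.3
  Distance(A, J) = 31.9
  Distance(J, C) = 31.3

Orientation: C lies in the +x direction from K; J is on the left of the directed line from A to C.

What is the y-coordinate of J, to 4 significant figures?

28.43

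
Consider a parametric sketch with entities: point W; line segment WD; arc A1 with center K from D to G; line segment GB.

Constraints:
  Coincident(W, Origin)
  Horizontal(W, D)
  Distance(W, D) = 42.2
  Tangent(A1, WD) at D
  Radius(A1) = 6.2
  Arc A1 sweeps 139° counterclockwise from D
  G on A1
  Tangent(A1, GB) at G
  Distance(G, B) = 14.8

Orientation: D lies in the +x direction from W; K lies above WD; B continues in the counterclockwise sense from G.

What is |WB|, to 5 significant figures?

40.691

W is at the origin; W and D share the same y with |WD| = 42.2 and D on the +x side, so D = (42.200, 0.0000). Since A1 is tangent to WD there, KD ⟂ WD, so K = D + (0, 6.2) = (42.200, 6.2000). On A1, D sits at bearing -90° from K; a 139° counterclockwise sweep puts G at bearing 49°, so G = K + 6.2·(cos 49°, sin 49°) = (46.268, 10.879). Tangency of A1 to GB means the radius KG is perpendicular to GB, so GB runs along (−sin 49°, cos 49°); with |GB| = 14.8, B = (35.098, 20.589). Then |WB| = |B − W| = 40.691.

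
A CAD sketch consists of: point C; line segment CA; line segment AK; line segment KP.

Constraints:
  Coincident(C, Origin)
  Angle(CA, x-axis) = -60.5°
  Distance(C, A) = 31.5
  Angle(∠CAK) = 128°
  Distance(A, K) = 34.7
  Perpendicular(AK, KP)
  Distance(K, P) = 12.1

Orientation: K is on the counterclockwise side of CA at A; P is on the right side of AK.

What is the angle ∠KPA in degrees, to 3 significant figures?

70.8°

C is at the origin; CA runs at -60.5° with length 31.5, so A = 31.5·(cos -60.5°, sin -60.5°) = (15.5, -27.4). ∠CAK = 128.0°, so AK runs at -60.5° + (180° − 128.0°) = -8.50° from the x-axis; with |AK| = 34.7, K = A + 34.7·(cos -8.50°, sin -8.50°) = (49.8, -32.5). The perpendicularity gives KP at right angles to AK; with |KP| = 12.1 on the right of AK, P = K + 12.1·(-0.148, -0.989) = (48.0, -44.5). Then cos ∠KPA = PK·PA / (|PK||PA|), giving 70.8°.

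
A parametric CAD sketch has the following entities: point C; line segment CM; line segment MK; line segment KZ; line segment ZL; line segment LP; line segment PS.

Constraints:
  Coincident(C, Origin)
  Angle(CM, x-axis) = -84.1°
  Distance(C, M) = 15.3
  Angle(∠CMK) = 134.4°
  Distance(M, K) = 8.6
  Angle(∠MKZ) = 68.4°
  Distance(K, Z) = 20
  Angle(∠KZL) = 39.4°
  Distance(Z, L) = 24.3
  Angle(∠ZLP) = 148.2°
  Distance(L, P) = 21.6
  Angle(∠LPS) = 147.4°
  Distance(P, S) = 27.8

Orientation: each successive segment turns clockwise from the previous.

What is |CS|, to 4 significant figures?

63.09

∠ZLP = 148.2° gives LP at -53.70° from the x-axis; with |LP| = 21.6, P = (21.81, -30.76). ∠LPS = 147.4° gives PS at -86.30° from the x-axis; with |PS| = 27.8, S = (23.60, -58.51). Then |CS| = |S − C| = 63.09.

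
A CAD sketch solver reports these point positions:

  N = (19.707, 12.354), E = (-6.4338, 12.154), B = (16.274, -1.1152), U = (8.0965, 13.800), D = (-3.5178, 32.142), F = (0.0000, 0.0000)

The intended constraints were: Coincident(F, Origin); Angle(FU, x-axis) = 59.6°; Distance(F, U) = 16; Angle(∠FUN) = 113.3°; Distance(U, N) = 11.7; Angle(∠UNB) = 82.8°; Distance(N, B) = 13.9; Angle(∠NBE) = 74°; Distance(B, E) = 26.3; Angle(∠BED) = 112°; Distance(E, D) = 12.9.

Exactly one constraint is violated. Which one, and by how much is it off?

Distance(E, D) = 12.9 — off by 7.30.

F = (0.00, 0.00) ✓; FU at 59.60° ✓; |FU| = 16.00 ✓; ∠FUN = 113.3° ✓; |UN| = 11.70 ✓; ∠UNB = 82.80° ✓; |NB| = 13.90 ✓; ∠NBE = 74.00° ✓; |BE| = 26.30 ✓; ∠BED = 112.0° ✓; |ED| = 20.20 ✗.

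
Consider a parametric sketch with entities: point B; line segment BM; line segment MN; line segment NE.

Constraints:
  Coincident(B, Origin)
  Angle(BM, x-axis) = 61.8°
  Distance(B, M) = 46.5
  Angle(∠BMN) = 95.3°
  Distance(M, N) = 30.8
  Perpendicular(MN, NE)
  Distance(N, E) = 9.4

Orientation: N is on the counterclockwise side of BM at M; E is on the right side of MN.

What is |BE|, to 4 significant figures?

65.84

∠BMN = 95.3°, so MN runs at 61.8° + (180° − 95.3°) = 146.5° from the x-axis; with |MN| = 30.8, N = M + 30.8·(cos 146.5°, sin 146.5°) = (-3.710, 57.98). MN is perpendicular to NE; with |NE| = 9.4 on the right of MN, E = N + 9.4·(0.5519, 0.8339) = (1.478, 65.82). Then |BE| = |E − B| = 65.84.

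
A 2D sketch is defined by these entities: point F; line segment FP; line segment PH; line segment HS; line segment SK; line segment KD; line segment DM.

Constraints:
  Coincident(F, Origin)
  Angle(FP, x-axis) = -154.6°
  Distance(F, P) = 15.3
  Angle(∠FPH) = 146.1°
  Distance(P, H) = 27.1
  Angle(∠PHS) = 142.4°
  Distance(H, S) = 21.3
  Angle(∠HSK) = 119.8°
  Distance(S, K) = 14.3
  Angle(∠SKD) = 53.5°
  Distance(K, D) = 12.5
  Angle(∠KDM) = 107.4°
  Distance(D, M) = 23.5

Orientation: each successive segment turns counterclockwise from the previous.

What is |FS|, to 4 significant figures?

56.85

F is at the origin; FP runs at -154.6° with length 15.3, so P = (-13.82, -6.563). ∠FPH = 146.1° gives PH at -120.7° from the x-axis; with |PH| = 27.1, H = (-27.66, -29.86). ∠PHS = 142.4° gives HS at -83.10° from the x-axis; with |HS| = 21.3, S = (-25.10, -51.01). Then |FS| = |S − F| = 56.85.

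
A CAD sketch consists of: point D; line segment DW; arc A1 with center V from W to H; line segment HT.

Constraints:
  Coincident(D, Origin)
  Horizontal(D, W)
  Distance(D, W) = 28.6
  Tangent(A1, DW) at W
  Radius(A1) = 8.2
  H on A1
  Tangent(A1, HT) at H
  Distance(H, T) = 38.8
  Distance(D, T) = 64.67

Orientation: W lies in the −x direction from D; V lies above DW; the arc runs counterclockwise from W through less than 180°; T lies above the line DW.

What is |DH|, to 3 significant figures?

26.5

Checks: D.y = 0.00, W.y = 0.00 ✓; ∠(VW, WD) = 90.00° ✓; |VH| = 8.200 ✓; ∠(VH, HT) = 90.00° ✓; |HT| = 38.80 ✓; |DT| = 64.67 ✓.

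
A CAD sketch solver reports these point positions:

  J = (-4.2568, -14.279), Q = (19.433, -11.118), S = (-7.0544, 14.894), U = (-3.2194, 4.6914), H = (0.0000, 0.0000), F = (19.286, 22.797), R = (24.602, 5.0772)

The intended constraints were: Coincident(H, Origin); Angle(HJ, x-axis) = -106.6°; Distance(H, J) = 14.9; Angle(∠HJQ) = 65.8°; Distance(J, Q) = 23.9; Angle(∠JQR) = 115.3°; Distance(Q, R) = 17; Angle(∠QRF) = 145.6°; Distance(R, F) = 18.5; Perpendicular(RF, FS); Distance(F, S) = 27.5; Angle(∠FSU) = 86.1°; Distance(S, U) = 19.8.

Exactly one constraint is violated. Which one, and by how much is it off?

Distance(S, U) = 19.8 — off by 8.90.

H = (0.00, 0.00) ✓; HJ at -106.6° ✓; |HJ| = 14.90 ✓; ∠HJQ = 65.80° ✓; |JQ| = 23.90 ✓; ∠JQR = 115.3° ✓; |QR| = 17.00 ✓; ∠QRF = 145.6° ✓; |RF| = 18.50 ✓; ∠(RF, FS) = 90.00° ✓; |FS| = 27.50 ✓; ∠FSU = 86.10° ✓; |SU| = 10.90 ✗.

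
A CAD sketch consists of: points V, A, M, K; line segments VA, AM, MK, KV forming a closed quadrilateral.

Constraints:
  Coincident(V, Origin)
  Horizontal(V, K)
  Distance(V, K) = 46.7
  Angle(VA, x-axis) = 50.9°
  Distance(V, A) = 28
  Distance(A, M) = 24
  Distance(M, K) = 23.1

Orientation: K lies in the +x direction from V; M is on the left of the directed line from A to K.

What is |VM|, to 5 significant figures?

47.354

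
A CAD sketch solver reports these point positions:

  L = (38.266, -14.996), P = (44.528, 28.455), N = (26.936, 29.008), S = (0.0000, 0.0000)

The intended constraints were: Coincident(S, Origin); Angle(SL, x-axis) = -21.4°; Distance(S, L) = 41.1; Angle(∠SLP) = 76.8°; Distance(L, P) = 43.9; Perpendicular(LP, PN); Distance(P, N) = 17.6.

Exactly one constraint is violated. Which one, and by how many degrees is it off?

Perpendicular(LP, PN) — off by 6.40°.

S = (0.00, 0.00) ✓; SL at -21.40° ✓; |SL| = 41.10 ✓; ∠SLP = 76.80° ✓; |LP| = 43.90 ✓; ∠(LP, PN) = 96.40° ✗; |PN| = 17.60 ✓.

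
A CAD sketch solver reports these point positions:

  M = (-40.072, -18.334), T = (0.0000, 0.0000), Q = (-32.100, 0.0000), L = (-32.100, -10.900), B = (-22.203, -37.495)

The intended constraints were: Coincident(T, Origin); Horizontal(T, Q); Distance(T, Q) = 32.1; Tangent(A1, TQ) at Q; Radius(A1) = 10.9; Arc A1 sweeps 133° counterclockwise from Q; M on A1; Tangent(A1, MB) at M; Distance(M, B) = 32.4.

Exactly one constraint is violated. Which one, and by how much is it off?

Distance(M, B) = 32.4 — off by 6.20.

T = (0.00, 0.00) ✓; T.y = 0.00, Q.y = 0.00 ✓; |TQ| = 32.10 ✓; ∠(LQ, QT) = 90.00° ✓; |LQ| = 10.90 ✓; bearing(L→M) − bearing(L→Q) = 133.0° ✓; |LM| = 10.90 ✓; ∠(LM, MB) = 90.00° ✓; |MB| = 26.20 ✗.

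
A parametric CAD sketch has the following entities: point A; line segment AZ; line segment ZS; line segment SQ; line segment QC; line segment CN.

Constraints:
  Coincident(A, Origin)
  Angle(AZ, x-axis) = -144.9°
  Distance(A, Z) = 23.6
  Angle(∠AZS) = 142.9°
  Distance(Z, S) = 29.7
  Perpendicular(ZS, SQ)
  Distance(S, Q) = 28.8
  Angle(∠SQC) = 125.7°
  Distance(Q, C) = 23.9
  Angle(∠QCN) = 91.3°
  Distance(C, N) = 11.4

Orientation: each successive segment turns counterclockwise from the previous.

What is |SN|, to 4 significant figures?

42.68

A is at the origin; AZ runs at -144.9° with length 23.6, so Z = (-19.31, -13.57). ∠AZS = 142.9° gives ZS at -107.8° from the x-axis; with |ZS| = 29.7, S = (-28.39, -41.85). ZS is perpendicular to SQ, so SQ runs at -17.80°; with |SQ| = 28.8, Q = (-0.9662, -50.65). ∠SQC = 125.7° gives QC at 36.50° from the x-axis; with |QC| = 23.9, C = (18.25, -36.44). ∠QCN = 91.3° gives CN at 125.2° from the x-axis; with |CN| = 11.4, N = (11.67, -27.12). Then |SN| = |N − S| = 42.68.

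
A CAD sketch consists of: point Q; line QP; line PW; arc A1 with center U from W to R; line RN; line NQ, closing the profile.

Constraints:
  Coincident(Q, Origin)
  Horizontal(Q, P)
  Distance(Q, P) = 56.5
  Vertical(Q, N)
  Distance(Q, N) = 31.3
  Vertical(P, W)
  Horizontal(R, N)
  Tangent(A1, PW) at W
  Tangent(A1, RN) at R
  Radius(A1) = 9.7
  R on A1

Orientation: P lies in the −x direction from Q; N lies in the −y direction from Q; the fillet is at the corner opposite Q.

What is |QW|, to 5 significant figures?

60.488

Q is at the origin; Q and P share the same y with |QP| = 56.5 and P on the −x side, so P = (-56.500, 0.0000). Q and N share the same x with |QN| = 31.3 and N on the −y side, so N = (0.0000, -31.300). The virtual corner opposite Q is at (-56.500, -31.300). A1 meets PW tangentially, so UW is at right angles to PW and since A1 is tangent to RN there, UR ⟂ RN, with radius 9.7, so the center U sits 9.7 in from both sides at U = (-46.800, -21.600). That places the tangent points at W = (-56.500, -21.600) on PW and R = (-46.800, -31.300) on RN. Then |QW| = |W − Q| = 60.488.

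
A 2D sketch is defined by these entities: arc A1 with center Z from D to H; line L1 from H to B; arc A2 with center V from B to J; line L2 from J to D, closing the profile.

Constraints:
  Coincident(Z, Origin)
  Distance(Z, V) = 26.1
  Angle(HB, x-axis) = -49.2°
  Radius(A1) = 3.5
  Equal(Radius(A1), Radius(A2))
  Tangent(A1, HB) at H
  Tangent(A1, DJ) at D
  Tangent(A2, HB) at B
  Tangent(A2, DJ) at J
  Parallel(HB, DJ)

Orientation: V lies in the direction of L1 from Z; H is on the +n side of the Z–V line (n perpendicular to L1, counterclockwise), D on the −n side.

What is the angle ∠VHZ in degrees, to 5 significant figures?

82.362°

The slot axis is L1's direction at -49.2°, so u = (cos -49.2°, sin -49.2°) = (0.65342, -0.75700) and n = (−sin -49.2°, cos -49.2°) = (0.75700, 0.65342). Z is at the origin and V lies 26.1 along u from Z, so V = 26.1·u = (17.054, -19.758). Tangency of A1 to both parallel lines with radius 3.5 puts H and D at Z ± 3.5·n: H = (2.6495, 2.2870), D = (-2.6495, -2.2870). Then cos ∠VHZ = HV·HZ / (|HV||HZ|), giving 82.362°.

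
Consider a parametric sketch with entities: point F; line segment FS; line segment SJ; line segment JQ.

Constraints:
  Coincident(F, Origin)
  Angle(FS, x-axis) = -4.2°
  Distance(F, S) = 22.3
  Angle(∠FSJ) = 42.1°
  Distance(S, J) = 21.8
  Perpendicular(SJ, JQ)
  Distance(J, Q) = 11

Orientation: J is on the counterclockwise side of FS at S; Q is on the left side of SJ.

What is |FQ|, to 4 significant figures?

6.573

F is at the origin; FS runs at -4.2° with length 22.3, so S = 22.3·(cos -4.2°, sin -4.2°) = (22.24, -1.633). ∠FSJ = 42.1°, so SJ runs at -4.2° + (180° − 42.1°) = 133.7° from the x-axis; with |SJ| = 21.8, J = S + 21.8·(cos 133.7°, sin 133.7°) = (7.179, 14.13). SJ ⟂ JQ; with |JQ| = 11.0 on the left of SJ, Q = J + 11.0·(-0.7230, -0.6909) = (-0.7738, 6.528). Then |FQ| = |Q − F| = 6.573.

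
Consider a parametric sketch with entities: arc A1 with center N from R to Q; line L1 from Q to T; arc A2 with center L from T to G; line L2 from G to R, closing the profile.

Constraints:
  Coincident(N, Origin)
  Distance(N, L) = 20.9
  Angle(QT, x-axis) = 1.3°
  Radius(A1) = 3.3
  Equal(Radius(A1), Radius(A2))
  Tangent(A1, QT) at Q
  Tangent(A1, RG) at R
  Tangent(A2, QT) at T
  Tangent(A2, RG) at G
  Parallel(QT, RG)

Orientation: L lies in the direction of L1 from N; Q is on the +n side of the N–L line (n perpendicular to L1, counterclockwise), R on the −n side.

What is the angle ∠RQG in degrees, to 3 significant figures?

72.5°

The slot axis is L1's direction at 1.3°, so u = (cos 1.3°, sin 1.3°) = (1.00, 0.0227) and n = (−sin 1.3°, cos 1.3°) = (-0.0227, 1.00). N is at the origin and L lies 20.9 along u from N, so L = 20.9·u = (20.9, 0.474). Tangency of A1 to both parallel lines with radius 3.3 puts Q and R at N ± 3.3·n: Q = (-0.0749, 3.30), R = (0.0749, -3.30). Equal radii place T and G the same way about L: T = L + 3.3·n = (20.8, 3.77), G = L − 3.3·n = (21.0, -2.82). Then cos ∠RQG = QR·QG / (|QR||QG|), giving 72.5°.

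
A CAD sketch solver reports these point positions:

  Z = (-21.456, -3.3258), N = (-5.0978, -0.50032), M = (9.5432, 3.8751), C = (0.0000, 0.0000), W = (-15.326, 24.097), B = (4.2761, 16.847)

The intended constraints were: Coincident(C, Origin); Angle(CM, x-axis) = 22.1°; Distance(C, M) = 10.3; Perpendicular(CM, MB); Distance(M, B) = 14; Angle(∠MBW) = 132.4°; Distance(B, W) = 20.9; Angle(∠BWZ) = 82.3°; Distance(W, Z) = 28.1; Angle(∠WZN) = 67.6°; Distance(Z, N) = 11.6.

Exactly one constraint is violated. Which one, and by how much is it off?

Distance(Z, N) = 11.6 — off by 5.00.

C = (0.00, 0.00) ✓; CM at 22.10° ✓; |CM| = 10.30 ✓; ∠(CM, MB) = 90.00° ✓; |MB| = 14.00 ✓; ∠MBW = 132.4° ✓; |BW| = 20.90 ✓; ∠BWZ = 82.30° ✓; |WZ| = 28.10 ✓; ∠WZN = 67.60° ✓; |ZN| = 16.60 ✗.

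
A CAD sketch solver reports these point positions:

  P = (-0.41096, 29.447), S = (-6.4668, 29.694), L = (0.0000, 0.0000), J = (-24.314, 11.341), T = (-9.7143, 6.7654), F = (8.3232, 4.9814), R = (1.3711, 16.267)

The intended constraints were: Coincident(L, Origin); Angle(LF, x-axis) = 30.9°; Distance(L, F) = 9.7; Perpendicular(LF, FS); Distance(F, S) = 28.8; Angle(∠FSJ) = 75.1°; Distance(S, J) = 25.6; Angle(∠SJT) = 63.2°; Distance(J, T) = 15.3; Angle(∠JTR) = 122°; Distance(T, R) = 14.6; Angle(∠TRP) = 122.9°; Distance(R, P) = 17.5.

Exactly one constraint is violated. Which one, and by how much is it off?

Distance(R, P) = 17.5 — off by 4.20.

L = (0.00, 0.00) ✓; LF at 30.90° ✓; |LF| = 9.700 ✓; ∠(LF, FS) = 90.00° ✓; |FS| = 28.80 ✓; ∠FSJ = 75.10° ✓; |SJ| = 25.60 ✓; ∠SJT = 63.20° ✓; |JT| = 15.30 ✓; ∠JTR = 122.0° ✓; |TR| = 14.60 ✓; ∠TRP = 122.9° ✓; |RP| = 13.30 ✗.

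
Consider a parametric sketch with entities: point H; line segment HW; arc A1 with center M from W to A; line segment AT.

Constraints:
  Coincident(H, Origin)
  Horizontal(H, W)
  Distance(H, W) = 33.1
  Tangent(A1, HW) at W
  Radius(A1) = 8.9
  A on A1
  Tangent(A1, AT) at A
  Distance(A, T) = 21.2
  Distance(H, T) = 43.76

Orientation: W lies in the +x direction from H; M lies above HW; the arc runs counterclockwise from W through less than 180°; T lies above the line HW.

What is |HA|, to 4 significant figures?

42.93

Checks: ∠(MW, WH) = 90.00° ✓; |MW| = 8.900 ✓; |MA| = 8.900 ✓; ∠(MA, AT) = 90.00° ✓; |AT| = 21.20 ✓; |HT| = 43.76 ✓.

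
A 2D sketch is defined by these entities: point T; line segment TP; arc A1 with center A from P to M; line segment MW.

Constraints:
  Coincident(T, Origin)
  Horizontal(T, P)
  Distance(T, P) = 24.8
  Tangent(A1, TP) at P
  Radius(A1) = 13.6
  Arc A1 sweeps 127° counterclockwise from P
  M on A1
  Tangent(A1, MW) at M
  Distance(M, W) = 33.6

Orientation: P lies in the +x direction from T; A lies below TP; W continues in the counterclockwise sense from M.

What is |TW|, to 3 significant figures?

59.4

T is at the origin; TP is horizontal with |TP| = 24.8 and P on the +x side, so P = (24.8, 0.00). Tangency of A1 to TP means the radius AP is perpendicular to TP, so A = P + (0, -13.6) = (24.8, -13.6). On A1, P sits at bearing 90° from A; a 127° counterclockwise sweep puts M at bearing 217°, so M = A + 13.6·(cos 217°, sin 217°) = (13.9, -21.8). Tangency of A1 to MW means the radius AM is perpendicular to MW, so MW runs along (−sin 217°, cos 217°); with |MW| = 33.6, W = (34.2, -48.6). Then |TW| = |W − T| = 59.4.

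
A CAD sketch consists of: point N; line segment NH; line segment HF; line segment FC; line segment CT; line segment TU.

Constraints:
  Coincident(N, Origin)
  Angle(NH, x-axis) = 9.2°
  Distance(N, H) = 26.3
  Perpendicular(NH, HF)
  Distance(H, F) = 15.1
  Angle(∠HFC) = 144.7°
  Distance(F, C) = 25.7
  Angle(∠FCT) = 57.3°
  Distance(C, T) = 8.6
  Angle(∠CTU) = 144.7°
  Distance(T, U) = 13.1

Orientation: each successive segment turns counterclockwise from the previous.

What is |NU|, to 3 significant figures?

19.0

N is at the origin; NH runs at 9.2° with length 26.3, so H = (26.0, 4.20). The perpendicularity gives HF at right angles to NH, so HF runs at 99.2°; with |HF| = 15.1, F = (23.5, 19.1). ∠HFC = 144.7° gives FC at 134° from the x-axis; with |FC| = 25.7, C = (5.53, 37.4). ∠FCT = 57.3° gives CT at -103° from the x-axis; with |CT| = 8.6, T = (3.63, 29.1). ∠CTU = 144.7° gives TU at -67.5° from the x-axis; with |TU| = 13.1, U = (8.64, 17.0). Then |NU| = |U − N| = 19.0.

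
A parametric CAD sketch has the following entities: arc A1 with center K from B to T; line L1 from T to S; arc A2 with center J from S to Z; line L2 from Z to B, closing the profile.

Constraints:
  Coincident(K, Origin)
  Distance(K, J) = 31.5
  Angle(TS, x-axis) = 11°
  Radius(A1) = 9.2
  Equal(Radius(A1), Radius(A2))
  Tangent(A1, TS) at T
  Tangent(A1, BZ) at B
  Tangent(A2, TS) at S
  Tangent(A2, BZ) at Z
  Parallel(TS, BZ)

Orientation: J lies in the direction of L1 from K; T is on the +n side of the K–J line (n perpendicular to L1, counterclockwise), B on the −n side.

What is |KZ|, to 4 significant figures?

32.82

The slot axis is L1's direction at 11.0°, so u = (cos 11.0°, sin 11.0°) = (0.9816, 0.1908) and n = (−sin 11.0°, cos 11.0°) = (-0.1908, 0.9816). K is at the origin and J lies 31.5 along u from K, so J = 31.5·u = (30.92, 6.010). Tangency of A1 to both parallel lines with radius 9.2 puts T and B at K ± 9.2·n: T = (-1.755, 9.031), B = (1.755, -9.031). Equal radii place S and Z the same way about J: S = J + 9.2·n = (29.17, 15.04), Z = J − 9.2·n = (32.68, -3.020). Then |KZ| = |Z − K| = 32.82.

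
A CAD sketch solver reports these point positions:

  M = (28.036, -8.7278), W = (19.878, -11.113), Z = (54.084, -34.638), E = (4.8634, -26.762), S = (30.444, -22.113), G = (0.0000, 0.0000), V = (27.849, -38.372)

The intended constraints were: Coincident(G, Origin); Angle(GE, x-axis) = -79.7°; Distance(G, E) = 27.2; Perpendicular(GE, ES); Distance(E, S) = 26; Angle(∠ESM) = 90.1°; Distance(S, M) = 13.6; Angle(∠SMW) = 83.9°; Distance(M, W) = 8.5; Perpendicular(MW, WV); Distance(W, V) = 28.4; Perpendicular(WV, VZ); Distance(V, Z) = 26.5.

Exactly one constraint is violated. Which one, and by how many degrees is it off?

Perpendicular(WV, VZ) — off by 8.20°.

G = (0.00, 0.00) ✓; GE at -79.70° ✓; |GE| = 27.20 ✓; ∠(GE, ES) = 90.00° ✓; |ES| = 26.00 ✓; ∠ESM = 90.10° ✓; |SM| = 13.60 ✓; ∠SMW = 83.90° ✓; |MW| = 8.500 ✓; ∠(MW, WV) = 90.00° ✓; |WV| = 28.40 ✓; ∠(WV, VZ) = 81.80° ✗; |VZ| = 26.50 ✓.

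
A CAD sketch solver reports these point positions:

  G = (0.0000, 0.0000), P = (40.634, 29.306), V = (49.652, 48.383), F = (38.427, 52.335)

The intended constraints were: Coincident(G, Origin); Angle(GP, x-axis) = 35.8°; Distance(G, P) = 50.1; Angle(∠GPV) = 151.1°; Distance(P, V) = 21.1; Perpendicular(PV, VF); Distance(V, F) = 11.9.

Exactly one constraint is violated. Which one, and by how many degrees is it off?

Perpendicular(PV, VF) — off by 5.91°.

G = (0.00, 0.00) ✓; GP at 35.80° ✓; |GP| = 50.10 ✓; ∠GPV = 151.1° ✓; |PV| = 21.10 ✓; ∠(PV, VF) = 95.91° ✗; |VF| = 11.90 ✓.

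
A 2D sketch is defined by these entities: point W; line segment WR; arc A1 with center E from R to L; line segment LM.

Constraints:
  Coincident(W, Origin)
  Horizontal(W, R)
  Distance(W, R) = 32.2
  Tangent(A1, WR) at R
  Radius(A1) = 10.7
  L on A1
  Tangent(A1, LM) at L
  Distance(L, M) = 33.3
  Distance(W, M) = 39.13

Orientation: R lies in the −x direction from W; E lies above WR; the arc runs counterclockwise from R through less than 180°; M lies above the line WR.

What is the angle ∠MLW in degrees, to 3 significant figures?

85.6°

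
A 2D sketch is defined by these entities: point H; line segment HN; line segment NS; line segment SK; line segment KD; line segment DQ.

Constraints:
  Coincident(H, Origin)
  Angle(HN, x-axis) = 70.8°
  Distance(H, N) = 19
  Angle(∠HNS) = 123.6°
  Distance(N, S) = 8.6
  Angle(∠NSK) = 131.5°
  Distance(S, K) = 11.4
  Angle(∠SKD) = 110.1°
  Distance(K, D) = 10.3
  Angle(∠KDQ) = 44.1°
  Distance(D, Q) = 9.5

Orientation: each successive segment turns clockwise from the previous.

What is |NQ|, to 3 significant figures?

12.1

H is at the origin; HN runs at 70.8° with length 19.0, so N = (6.25, 17.9). ∠HNS = 123.6° gives NS at 14.4° from the x-axis; with |NS| = 8.6, S = (14.6, 20.1). ∠NSK = 131.5° gives SK at -34.1° from the x-axis; with |SK| = 11.4, K = (24.0, 13.7). ∠SKD = 110.1° gives KD at -104° from the x-axis; with |KD| = 10.3, D = (21.5, 3.70). ∠KDQ = 44.1° gives DQ at 120° from the x-axis; with |DQ| = 9.5, Q = (16.8, 11.9). Then |NQ| = |Q − N| = 12.1.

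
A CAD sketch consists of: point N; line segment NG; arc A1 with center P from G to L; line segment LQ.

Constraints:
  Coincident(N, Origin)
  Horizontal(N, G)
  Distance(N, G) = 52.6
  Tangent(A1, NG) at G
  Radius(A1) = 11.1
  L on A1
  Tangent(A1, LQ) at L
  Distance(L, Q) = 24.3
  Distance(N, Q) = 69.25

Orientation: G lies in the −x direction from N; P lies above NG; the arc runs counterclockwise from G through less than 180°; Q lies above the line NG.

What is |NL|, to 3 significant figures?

47.2

N is at the origin; NG is horizontal with |NG| = 52.6 and G on the −x side, so G = (-52.6, 0.00). The tangent condition forces PG to be normal to NG, so P = G + (0, 11.1) = (-52.6, 11.1). Since PL ⟂ LQ (tangency), |PQ| = √(11.1² + 24.3²) = 26.7 regardless of where L sits on A1. So Q lies on both circle(N, 69.25) and circle(P, 26.7); the above-NG intersection is Q = (-58.4, 37.2). L is the foot of the tangent from Q: L = (-43.8, 17.8).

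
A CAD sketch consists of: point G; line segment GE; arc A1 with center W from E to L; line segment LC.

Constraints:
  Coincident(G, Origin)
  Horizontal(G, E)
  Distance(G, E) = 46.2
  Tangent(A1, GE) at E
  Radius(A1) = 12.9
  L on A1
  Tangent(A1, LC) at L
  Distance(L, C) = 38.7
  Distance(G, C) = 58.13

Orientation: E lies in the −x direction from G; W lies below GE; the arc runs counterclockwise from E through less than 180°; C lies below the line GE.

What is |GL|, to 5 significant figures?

59.745

Checks: G = (0.00, 0.00) ✓; |WL| = 12.90 ✓; ∠(WL, LC) = 90.00° ✓; |LC| = 38.70 ✓; |GC| = 58.13 ✓.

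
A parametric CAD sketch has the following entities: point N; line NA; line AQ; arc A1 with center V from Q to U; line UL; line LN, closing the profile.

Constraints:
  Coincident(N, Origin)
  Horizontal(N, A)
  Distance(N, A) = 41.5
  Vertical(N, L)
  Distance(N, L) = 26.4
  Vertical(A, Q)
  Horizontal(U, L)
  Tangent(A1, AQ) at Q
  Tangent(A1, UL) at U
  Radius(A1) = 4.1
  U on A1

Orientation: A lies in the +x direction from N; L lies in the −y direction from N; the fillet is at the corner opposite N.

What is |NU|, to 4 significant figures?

45.78

N is at the origin; N and A share the same y with |NA| = 41.5 and A on the +x side, so A = (41.50, 0.000). N and L share the same x with |NL| = 26.4 and L on the −y side, so L = (0.000, -26.40). The virtual corner opposite N is at (41.50, -26.40). Since A1 is tangent to AQ there, VQ ⟂ AQ and A1 meets UL tangentially, so VU is at right angles to UL, with radius 4.1, so the center V sits 4.1 in from both sides at V = (37.40, -22.30). That places the tangent points at Q = (41.50, -22.30) on AQ and U = (37.40, -26.40) on UL. Then |NU| = |U − N| = 45.78.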